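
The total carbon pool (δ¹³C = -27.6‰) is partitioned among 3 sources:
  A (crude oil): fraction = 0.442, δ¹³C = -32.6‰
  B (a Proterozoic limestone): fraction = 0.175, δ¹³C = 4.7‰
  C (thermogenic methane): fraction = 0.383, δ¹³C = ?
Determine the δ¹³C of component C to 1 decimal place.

Isotope mass balance: δ_bulk = Σ fᵢ·δᵢ.
-27.6 = 0.442×(-32.6) + 0.175×(4.7) + 0.383×δ_C
0.383·δ_C = -27.6 − (-13.587) = -14.013
δ_C = -14.013 / 0.383 = -36.59‰

-36.6‰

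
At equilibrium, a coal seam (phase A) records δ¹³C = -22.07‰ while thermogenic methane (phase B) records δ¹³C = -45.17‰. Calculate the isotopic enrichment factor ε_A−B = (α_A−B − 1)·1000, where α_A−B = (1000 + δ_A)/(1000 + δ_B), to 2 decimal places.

α_A−B = (1000 + -22.07) / (1000 + -45.17) = 977.93 / 954.83 = 1.024193
ε_A−B = (1.024193 − 1) × 1000 = 24.193‰
(The approximation ε ≈ δ_A − δ_B would give 23.10‰.)

24.19‰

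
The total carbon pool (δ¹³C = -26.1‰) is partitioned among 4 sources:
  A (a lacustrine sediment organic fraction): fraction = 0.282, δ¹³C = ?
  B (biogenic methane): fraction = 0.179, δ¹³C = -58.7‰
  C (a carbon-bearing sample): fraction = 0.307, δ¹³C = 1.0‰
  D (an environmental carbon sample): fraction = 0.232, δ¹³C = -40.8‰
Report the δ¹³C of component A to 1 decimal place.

Isotope mass balance: δ_bulk = Σ fᵢ·δᵢ.
-26.1 = 0.282×δ_A + 0.179×(-58.7) + 0.307×(1.0) + 0.232×(-40.8)
0.282·δ_A = -26.1 − (-19.666) = -6.434
δ_A = -6.434 / 0.282 = -22.82‰

-22.8‰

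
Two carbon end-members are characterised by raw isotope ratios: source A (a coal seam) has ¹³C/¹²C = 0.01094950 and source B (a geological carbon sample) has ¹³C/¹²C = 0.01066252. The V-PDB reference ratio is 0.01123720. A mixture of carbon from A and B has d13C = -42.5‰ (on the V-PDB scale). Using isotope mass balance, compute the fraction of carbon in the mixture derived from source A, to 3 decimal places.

0.338

δ_A = (0.01094950/0.01123720 − 1)×1000 = (0.974398 − 1)×1000 = -25.602‰
δ_B = (0.01066252/0.01123720 − 1)×1000 = (0.948859 − 1)×1000 = -51.141‰
f_A = (δ_mix − δ_B)/(δ_A − δ_B) = (-42.5 − (-51.141))/(-25.602 − (-51.141))
f_A = 8.641 / 25.538 = 0.3383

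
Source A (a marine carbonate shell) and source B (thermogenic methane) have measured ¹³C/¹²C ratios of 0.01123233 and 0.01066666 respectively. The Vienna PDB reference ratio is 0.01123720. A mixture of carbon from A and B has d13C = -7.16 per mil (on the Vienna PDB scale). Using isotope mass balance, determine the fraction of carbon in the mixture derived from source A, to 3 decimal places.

δ_A = (0.01123233/0.01123720 − 1)×1000 = (0.999567 − 1)×1000 = -0.433 per mil
δ_B = (0.01066666/0.01123720 − 1)×1000 = (0.949228 − 1)×1000 = -50.772 per mil
f_A = (δ_mix − δ_B)/(δ_A − δ_B) = (-7.16 − (-50.772))/(-0.433 − (-50.772))
f_A = 43.612 / 50.339 = 0.8664

0.866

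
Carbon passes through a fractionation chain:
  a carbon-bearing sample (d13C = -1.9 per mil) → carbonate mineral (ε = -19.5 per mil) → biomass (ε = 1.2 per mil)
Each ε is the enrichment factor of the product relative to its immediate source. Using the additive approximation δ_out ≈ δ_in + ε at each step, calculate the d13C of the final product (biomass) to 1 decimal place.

-20.2 per mil

step 1: δ ≈ -1.9 + (-19.5) = -21.4 per mil
step 2: δ ≈ -21.4 + (1.2) = -20.2 per mil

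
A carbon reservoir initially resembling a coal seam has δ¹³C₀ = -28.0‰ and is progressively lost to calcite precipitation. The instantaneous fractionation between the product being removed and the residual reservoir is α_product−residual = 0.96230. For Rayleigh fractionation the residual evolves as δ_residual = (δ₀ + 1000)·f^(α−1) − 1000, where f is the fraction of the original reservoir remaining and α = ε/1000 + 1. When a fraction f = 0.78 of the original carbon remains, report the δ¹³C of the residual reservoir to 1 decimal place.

-18.9‰

Rayleigh residual: δ_res = (δ₀ + 1000)·f^(α−1) − 1000
α − 1 = -0.03770
f^(α−1) = 0.78^(-0.03770) = 1.009411
δ_res = (-28.0 + 1000) × 1.009411 − 1000 = 981.147 − 1000 = -18.85‰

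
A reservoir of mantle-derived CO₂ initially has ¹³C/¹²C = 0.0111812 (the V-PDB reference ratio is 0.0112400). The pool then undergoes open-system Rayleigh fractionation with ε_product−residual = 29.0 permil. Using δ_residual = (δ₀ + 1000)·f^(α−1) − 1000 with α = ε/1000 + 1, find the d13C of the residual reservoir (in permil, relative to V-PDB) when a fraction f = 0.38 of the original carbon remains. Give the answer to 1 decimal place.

δ₀ = (0.0111812/0.0112400 − 1)×1000 = (0.994769 − 1)×1000 = -5.231 permil
α − 1 = ε/1000 = 0.0290
f^(α−1) = 0.38^(0.0290) = 0.972330
δ_res = (-5.231 + 1000) × 0.972330 − 1000 = 967.244 − 1000 = -32.76 permil

-32.8 permil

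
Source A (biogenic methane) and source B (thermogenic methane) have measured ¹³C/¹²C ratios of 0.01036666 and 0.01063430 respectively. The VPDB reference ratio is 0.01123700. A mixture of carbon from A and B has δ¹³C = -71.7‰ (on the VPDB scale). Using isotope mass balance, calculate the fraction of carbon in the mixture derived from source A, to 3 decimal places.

0.758

δ_A = (0.01036666/0.01123700 − 1)×1000 = (0.922547 − 1)×1000 = -77.453‰
δ_B = (0.01063430/0.01123700 − 1)×1000 = (0.946365 − 1)×1000 = -53.635‰
f_A = (δ_mix − δ_B)/(δ_A − δ_B) = (-71.7 − (-53.635))/(-77.453 − (-53.635))
f_A = -18.065 / -23.818 = 0.7585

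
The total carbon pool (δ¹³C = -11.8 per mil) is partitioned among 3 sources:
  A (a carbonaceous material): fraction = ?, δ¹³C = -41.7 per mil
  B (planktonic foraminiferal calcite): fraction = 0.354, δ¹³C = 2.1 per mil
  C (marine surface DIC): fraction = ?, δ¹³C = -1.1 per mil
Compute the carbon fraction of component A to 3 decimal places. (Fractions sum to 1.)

Let f_A and f_C be the unknown fractions; fractions sum to 1 so f_A + f_C = 0.646.
Mass balance: Σ fᵢ·δᵢ = δ_bulk ⇒ f_A·(-41.7) + f_C·(-1.1) = -11.8 − (0.743) = -12.543
Substitute f_C = 0.646 − f_A:
f_A·(-41.7 − -1.1) = -12.543 − 0.646×(-1.1) = -11.833
f_A = -11.833 / -40.6 = 0.2914

0.291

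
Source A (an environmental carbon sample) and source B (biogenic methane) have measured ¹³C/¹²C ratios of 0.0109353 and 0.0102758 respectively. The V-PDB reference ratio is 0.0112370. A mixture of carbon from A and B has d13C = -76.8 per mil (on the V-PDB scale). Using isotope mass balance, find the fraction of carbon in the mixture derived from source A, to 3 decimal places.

0.149

δ_A = (0.0109353/0.0112370 − 1)×1000 = (0.973151 − 1)×1000 = -26.849 per mil
δ_B = (0.0102758/0.0112370 − 1)×1000 = (0.914461 − 1)×1000 = -85.539 per mil
f_A = (δ_mix − δ_B)/(δ_A − δ_B) = (-76.8 − (-85.539))/(-26.849 − (-85.539))
f_A = 8.739 / 58.690 = 0.1489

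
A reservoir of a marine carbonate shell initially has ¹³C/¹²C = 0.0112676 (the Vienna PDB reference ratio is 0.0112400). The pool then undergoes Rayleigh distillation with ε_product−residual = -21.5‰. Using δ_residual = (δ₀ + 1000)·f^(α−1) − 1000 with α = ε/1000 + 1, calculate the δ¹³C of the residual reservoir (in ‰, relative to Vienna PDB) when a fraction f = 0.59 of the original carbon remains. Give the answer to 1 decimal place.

δ₀ = (0.0112676/0.0112400 − 1)×1000 = (1.002456 − 1)×1000 = 2.456‰
α − 1 = ε/1000 = -0.0215
f^(α−1) = 0.59^(-0.0215) = 1.011409
δ_res = (2.456 + 1000) × 1.011409 − 1000 = 1013.892 − 1000 = 13.89‰

13.9‰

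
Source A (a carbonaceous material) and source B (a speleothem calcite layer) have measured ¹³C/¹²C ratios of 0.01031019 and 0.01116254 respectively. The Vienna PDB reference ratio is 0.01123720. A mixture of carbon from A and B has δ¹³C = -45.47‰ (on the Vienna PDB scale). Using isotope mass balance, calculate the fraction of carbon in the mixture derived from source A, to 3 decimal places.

0.512

δ_A = (0.01031019/0.01123720 − 1)×1000 = (0.917505 − 1)×1000 = -82.495‰
δ_B = (0.01116254/0.01123720 − 1)×1000 = (0.993356 − 1)×1000 = -6.644‰
f_A = (δ_mix − δ_B)/(δ_A − δ_B) = (-45.47 − (-6.644))/(-82.495 − (-6.644))
f_A = -38.826 / -75.851 = 0.5119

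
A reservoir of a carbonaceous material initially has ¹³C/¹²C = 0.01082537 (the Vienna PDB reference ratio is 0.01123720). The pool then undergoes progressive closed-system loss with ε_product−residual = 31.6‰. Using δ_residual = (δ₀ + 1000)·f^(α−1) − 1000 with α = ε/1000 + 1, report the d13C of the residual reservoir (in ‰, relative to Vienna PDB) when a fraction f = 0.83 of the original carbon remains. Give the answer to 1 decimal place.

δ₀ = (0.01082537/0.01123720 − 1)×1000 = (0.963351 − 1)×1000 = -36.649‰
α − 1 = ε/1000 = 0.0316
f^(α−1) = 0.83^(0.0316) = 0.994129
δ_res = (-36.649 + 1000) × 0.994129 − 1000 = 957.696 − 1000 = -42.30‰

-42.3‰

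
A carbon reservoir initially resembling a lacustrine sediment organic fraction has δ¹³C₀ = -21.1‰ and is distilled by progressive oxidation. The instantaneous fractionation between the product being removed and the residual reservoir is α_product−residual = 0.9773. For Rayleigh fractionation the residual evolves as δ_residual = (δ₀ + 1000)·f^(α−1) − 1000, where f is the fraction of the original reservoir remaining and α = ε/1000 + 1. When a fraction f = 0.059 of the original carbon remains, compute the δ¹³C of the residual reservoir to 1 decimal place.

Rayleigh residual: δ_res = (δ₀ + 1000)·f^(α−1) − 1000
α − 1 = -0.02270
f^(α−1) = 0.059^(-0.02270) = 1.066355
δ_res = (-21.1 + 1000) × 1.066355 − 1000 = 1043.855 − 1000 = 43.85‰

43.9‰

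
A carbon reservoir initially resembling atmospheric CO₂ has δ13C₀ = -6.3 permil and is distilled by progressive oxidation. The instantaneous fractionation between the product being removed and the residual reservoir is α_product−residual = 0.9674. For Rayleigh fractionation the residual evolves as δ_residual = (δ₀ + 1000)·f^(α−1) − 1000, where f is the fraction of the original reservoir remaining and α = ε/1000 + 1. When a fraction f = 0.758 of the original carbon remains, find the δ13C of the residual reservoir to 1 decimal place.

Rayleigh residual: δ_res = (δ₀ + 1000)·f^(α−1) − 1000
α − 1 = -0.03260
f^(α−1) = 0.758^(-0.03260) = 1.009073
δ_res = (-6.3 + 1000) × 1.009073 − 1000 = 1002.716 − 1000 = 2.72 permil

2.7 permil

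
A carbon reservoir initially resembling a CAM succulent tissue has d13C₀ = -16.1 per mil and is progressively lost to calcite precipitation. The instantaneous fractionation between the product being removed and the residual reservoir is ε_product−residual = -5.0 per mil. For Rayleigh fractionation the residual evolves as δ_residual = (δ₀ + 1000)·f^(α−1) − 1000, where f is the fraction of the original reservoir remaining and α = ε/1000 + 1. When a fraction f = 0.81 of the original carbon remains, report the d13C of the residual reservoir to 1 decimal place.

Rayleigh residual: δ_res = (δ₀ + 1000)·f^(α−1) − 1000
α = ε/1000 + 1 = 0.99500, so α − 1 = -0.00500
f^(α−1) = 0.81^(-0.00500) = 1.001054
δ_res = (-16.1 + 1000) × 1.001054 − 1000 = 984.937 − 1000 = -15.06 per mil

-15.1 per mil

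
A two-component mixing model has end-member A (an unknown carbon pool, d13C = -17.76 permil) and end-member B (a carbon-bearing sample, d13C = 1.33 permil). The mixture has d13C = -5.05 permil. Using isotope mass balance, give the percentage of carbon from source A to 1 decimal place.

33.4%

δ_mix = f_A·δ_A + (1 − f_A)·δ_B  ⇒  f_A = (δ_mix − δ_B)/(δ_A − δ_B)
f_A = (-5.05 − (1.33)) / (-17.76 − (1.33))
f_A = -6.38 / -19.09 = 0.3342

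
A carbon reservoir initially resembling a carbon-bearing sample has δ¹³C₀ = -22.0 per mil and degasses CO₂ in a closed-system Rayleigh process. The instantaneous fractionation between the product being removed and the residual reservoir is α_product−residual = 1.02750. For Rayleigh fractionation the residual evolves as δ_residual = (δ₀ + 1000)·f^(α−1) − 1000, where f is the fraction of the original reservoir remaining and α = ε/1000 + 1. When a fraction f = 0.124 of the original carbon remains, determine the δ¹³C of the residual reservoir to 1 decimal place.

Rayleigh residual: δ_res = (δ₀ + 1000)·f^(α−1) − 1000
α − 1 = 0.02750
f^(α−1) = 0.124^(0.02750) = 0.944211
δ_res = (-22.0 + 1000) × 0.944211 − 1000 = 923.438 − 1000 = -76.56 per mil

-76.6 per mil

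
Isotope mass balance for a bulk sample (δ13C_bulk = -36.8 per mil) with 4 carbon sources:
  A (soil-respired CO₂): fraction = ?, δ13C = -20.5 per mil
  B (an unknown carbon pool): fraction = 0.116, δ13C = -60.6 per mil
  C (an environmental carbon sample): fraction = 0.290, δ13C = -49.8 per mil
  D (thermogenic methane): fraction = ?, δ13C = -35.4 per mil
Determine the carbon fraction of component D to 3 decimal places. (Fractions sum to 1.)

Let f_D and f_A be the unknown fractions; fractions sum to 1 so f_D + f_A = 0.594.
Mass balance: Σ fᵢ·δᵢ = δ_bulk ⇒ f_D·(-35.4) + f_A·(-20.5) = -36.8 − (-21.472) = -15.328
Substitute f_A = 0.594 − f_D:
f_D·(-35.4 − -20.5) = -15.328 − 0.594×(-20.5) = -3.151
f_D = -3.151 / -14.9 = 0.2115

0.212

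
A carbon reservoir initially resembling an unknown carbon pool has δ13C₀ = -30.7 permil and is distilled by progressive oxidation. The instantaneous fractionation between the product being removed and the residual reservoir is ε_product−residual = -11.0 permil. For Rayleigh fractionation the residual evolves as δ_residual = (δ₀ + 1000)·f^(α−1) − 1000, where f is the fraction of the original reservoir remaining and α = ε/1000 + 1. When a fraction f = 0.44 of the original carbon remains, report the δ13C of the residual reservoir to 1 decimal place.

-21.9 permil

Rayleigh residual: δ_res = (δ₀ + 1000)·f^(α−1) − 1000
α = ε/1000 + 1 = 0.98900, so α − 1 = -0.01100
f^(α−1) = 0.44^(-0.01100) = 1.009072
δ_res = (-30.7 + 1000) × 1.009072 − 1000 = 978.093 − 1000 = -21.91 permil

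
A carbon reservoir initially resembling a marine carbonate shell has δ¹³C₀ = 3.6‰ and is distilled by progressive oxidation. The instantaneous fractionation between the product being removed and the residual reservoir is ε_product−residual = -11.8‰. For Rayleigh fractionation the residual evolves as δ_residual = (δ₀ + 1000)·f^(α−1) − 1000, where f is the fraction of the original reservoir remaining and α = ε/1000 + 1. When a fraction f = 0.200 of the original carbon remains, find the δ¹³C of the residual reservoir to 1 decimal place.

Rayleigh residual: δ_res = (δ₀ + 1000)·f^(α−1) − 1000
α = ε/1000 + 1 = 0.98820, so α − 1 = -0.01180
f^(α−1) = 0.200^(-0.01180) = 1.019173
δ_res = (3.6 + 1000) × 1.019173 − 1000 = 1022.842 − 1000 = 22.84‰

22.8‰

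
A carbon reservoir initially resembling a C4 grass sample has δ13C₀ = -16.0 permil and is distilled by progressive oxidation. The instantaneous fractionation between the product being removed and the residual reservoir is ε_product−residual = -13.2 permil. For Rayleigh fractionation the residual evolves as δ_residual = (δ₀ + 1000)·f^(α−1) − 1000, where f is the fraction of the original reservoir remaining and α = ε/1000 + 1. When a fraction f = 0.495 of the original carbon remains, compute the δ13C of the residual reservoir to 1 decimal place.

Rayleigh residual: δ_res = (δ₀ + 1000)·f^(α−1) − 1000
α = ε/1000 + 1 = 0.98680, so α − 1 = -0.01320
f^(α−1) = 0.495^(-0.01320) = 1.009325
δ_res = (-16.0 + 1000) × 1.009325 − 1000 = 993.176 − 1000 = -6.82 permil

-6.8 permil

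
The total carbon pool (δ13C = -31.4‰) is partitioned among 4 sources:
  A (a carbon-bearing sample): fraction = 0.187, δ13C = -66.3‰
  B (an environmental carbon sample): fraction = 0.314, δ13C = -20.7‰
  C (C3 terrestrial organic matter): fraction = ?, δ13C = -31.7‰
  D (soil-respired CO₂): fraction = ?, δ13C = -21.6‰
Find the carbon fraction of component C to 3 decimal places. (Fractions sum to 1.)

0.171

Let f_C and f_D be the unknown fractions; fractions sum to 1 so f_C + f_D = 0.499.
Mass balance: Σ fᵢ·δᵢ = δ_bulk ⇒ f_C·(-31.7) + f_D·(-21.6) = -31.4 − (-18.898) = -12.502
Substitute f_D = 0.499 − f_C:
f_C·(-31.7 − -21.6) = -12.502 − 0.499×(-21.6) = -1.724
f_C = -1.724 / -10.1 = 0.1707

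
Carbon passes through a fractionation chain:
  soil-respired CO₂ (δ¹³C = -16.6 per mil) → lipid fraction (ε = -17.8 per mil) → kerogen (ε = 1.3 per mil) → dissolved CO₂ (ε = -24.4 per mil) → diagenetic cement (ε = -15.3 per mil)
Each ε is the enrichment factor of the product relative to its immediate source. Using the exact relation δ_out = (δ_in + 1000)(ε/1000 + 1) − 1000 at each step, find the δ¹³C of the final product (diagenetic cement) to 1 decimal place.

step 1: δ = (-16.60 + 1000)·(-17.8/1000 + 1) − 1000 = -34.10 per mil
step 2: δ = (-34.10 + 1000)·(1.3/1000 + 1) − 1000 = -32.85 per mil
step 3: δ = (-32.85 + 1000)·(-24.4/1000 + 1) − 1000 = -56.45 per mil
step 4: δ = (-56.45 + 1000)·(-15.3/1000 + 1) − 1000 = -70.88 per mil

-70.9 per mil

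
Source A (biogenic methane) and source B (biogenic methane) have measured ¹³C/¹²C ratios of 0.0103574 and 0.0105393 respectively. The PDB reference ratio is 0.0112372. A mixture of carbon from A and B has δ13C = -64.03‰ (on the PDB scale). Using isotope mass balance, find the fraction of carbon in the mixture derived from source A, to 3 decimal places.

δ_A = (0.0103574/0.0112372 − 1)×1000 = (0.921706 − 1)×1000 = -78.294‰
δ_B = (0.0105393/0.0112372 − 1)×1000 = (0.937894 − 1)×1000 = -62.106‰
f_A = (δ_mix − δ_B)/(δ_A − δ_B) = (-64.03 − (-62.106))/(-78.294 − (-62.106))
f_A = -1.924 / -16.187 = 0.1188

0.119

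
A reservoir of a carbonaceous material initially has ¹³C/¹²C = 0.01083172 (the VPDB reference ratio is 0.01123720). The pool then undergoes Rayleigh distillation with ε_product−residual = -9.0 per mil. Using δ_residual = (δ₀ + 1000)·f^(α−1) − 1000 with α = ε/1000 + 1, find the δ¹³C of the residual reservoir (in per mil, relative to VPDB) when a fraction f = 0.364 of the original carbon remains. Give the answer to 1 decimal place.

-27.3 per mil

δ₀ = (0.01083172/0.01123720 − 1)×1000 = (0.963916 − 1)×1000 = -36.084 per mil
α − 1 = ε/1000 = -0.0090
f^(α−1) = 0.364^(-0.0090) = 1.009137
δ_res = (-36.084 + 1000) × 1.009137 − 1000 = 972.723 − 1000 = -27.28 per mil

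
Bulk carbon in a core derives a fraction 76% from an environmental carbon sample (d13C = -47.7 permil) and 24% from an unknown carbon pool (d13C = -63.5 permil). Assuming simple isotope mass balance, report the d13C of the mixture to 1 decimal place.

δ_mix = f_A·δ_A + f_B·δ_B
δ_mix = 0.76 × (-47.7) + 0.24 × (-63.5)
δ_mix = -36.25 + -15.24 = -51.49 permil

-51.5 permil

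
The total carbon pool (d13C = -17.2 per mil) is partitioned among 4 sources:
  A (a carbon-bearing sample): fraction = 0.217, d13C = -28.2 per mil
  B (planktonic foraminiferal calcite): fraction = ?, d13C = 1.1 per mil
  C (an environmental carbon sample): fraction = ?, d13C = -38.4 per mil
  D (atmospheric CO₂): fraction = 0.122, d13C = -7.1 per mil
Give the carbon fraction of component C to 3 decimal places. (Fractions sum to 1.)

0.277

Let f_C and f_B be the unknown fractions; fractions sum to 1 so f_C + f_B = 0.661.
Mass balance: Σ fᵢ·δᵢ = δ_bulk ⇒ f_C·(-38.4) + f_B·(1.1) = -17.2 − (-6.986) = -10.214
Substitute f_B = 0.661 − f_C:
f_C·(-38.4 − 1.1) = -10.214 − 0.661×(1.1) = -10.941
f_C = -10.941 / -39.5 = 0.2770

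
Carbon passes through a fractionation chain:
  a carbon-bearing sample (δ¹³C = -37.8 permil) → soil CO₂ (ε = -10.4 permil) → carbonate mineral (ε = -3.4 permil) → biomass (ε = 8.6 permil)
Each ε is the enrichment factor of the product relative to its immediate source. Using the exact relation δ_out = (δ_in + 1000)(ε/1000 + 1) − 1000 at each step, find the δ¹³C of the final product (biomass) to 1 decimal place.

step 1: δ = (-37.80 + 1000)·(-10.4/1000 + 1) − 1000 = -47.81 permil
step 2: δ = (-47.81 + 1000)·(-3.4/1000 + 1) − 1000 = -51.04 permil
step 3: δ = (-51.04 + 1000)·(8.6/1000 + 1) − 1000 = -42.88 permil

-42.9 permil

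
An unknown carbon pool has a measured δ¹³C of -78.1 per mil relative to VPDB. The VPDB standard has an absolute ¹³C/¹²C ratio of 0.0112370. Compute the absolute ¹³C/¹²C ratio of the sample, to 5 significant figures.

0.010359

R_sample = R_standard × (δ¹³C/1000 + 1)
R_sample = 0.0112370 × (-78.1/1000 + 1) = 0.0112370 × 0.921900
R_sample = 0.0103594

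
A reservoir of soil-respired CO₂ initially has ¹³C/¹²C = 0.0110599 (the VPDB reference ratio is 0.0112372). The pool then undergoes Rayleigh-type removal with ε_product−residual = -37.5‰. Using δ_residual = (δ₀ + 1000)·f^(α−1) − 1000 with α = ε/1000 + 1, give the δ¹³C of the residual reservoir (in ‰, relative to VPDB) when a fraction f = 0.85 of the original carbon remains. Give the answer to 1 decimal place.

δ₀ = (0.0110599/0.0112372 − 1)×1000 = (0.984222 − 1)×1000 = -15.778‰
α − 1 = ε/1000 = -0.0375
f^(α−1) = 0.85^(-0.0375) = 1.006113
δ_res = (-15.778 + 1000) × 1.006113 − 1000 = 990.239 − 1000 = -9.76‰

-9.8‰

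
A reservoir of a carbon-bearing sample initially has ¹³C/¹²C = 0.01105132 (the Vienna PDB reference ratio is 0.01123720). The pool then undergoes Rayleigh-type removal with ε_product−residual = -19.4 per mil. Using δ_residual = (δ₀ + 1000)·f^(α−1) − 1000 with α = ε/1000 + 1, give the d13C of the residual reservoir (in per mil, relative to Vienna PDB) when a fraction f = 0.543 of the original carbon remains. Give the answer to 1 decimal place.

-4.8 per mil

δ₀ = (0.01105132/0.01123720 − 1)×1000 = (0.983459 − 1)×1000 = -16.541 per mil
α − 1 = ε/1000 = -0.0194
f^(α−1) = 0.543^(-0.0194) = 1.011917
δ_res = (-16.541 + 1000) × 1.011917 − 1000 = 995.178 − 1000 = -4.82 per mil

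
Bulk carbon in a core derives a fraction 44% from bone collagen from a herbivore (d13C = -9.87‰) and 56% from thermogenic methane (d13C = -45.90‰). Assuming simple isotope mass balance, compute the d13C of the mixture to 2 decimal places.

δ_mix = f_A·δ_A + f_B·δ_B
δ_mix = 0.44 × (-9.87) + 0.56 × (-45.90)
δ_mix = -4.343 + -25.704 = -30.047‰

-30.05‰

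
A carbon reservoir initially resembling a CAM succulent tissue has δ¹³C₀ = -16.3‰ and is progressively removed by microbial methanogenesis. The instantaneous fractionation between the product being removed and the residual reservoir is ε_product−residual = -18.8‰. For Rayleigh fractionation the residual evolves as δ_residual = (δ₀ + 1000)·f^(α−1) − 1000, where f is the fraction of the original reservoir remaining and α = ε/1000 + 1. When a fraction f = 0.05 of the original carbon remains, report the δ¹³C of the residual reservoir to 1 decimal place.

Rayleigh residual: δ_res = (δ₀ + 1000)·f^(α−1) − 1000
α = ε/1000 + 1 = 0.98120, so α − 1 = -0.01880
f^(α−1) = 0.05^(-0.01880) = 1.057936
δ_res = (-16.3 + 1000) × 1.057936 − 1000 = 1040.692 − 1000 = 40.69‰

40.7‰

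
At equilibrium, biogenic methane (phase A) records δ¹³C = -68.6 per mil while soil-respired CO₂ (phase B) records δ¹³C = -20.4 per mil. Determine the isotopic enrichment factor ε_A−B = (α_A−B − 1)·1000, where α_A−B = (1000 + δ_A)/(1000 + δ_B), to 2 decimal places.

α_A−B = (1000 + -68.6) / (1000 + -20.4) = 931.4 / 979.6 = 0.950796
ε_A−B = (0.950796 − 1) × 1000 = -49.204 per mil
(The approximation ε ≈ δ_A − δ_B would give -48.2 per mil.)

-49.20 per mil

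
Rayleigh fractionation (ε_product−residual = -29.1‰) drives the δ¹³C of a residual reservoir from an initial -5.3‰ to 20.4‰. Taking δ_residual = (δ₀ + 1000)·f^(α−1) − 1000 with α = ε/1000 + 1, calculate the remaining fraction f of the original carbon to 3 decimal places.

0.416

α − 1 = ε/1000 = -0.0291
(δ_res + 1000)/(δ₀ + 1000) = (20.4 + 1000)/(-5.3 + 1000) = 1020.4/994.7 = 1.025837
f = 1.025837^(1/-0.0291) = exp(ln(1.025837)/-0.0291) = exp(0.02551/-0.0291)
f = exp(-0.8766) = 0.4162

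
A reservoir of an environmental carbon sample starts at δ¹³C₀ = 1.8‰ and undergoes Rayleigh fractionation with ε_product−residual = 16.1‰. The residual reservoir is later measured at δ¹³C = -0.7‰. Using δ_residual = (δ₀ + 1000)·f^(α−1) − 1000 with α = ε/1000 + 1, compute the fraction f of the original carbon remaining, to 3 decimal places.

0.856

α − 1 = ε/1000 = 0.0161
(δ_res + 1000)/(δ₀ + 1000) = (-0.7 + 1000)/(1.8 + 1000) = 999.3/1001.8 = 0.997504
f = 0.997504^(1/0.0161) = exp(ln(0.997504)/0.0161) = exp(-0.00250/0.0161)
f = exp(-0.1552) = 0.8562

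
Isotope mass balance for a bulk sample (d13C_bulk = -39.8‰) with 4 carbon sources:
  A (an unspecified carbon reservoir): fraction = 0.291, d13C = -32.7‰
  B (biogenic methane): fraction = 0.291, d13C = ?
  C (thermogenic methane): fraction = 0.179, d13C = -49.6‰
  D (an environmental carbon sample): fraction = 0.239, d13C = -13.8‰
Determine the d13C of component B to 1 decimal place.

-62.2‰

Isotope mass balance: δ_bulk = Σ fᵢ·δᵢ.
-39.8 = 0.291×(-32.7) + 0.291×δ_B + 0.179×(-49.6) + 0.239×(-13.8)
0.291·δ_B = -39.8 − (-21.692) = -18.108
δ_B = -18.108 / 0.291 = -62.23‰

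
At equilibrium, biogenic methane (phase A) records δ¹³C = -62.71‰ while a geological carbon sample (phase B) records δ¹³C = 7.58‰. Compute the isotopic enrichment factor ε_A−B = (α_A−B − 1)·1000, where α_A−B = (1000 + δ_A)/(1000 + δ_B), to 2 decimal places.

-69.76‰

α_A−B = (1000 + -62.71) / (1000 + 7.58) = 937.29 / 1007.58 = 0.930239
ε_A−B = (0.930239 − 1) × 1000 = -69.761‰
(The approximation ε ≈ δ_A − δ_B would give -70.29‰.)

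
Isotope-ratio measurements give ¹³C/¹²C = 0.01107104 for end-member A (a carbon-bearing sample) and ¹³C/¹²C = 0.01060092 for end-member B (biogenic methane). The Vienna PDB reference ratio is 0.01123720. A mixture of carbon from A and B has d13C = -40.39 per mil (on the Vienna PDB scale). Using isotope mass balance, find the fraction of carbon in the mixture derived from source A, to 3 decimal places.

δ_A = (0.01107104/0.01123720 − 1)×1000 = (0.985213 − 1)×1000 = -14.787 per mil
δ_B = (0.01060092/0.01123720 − 1)×1000 = (0.943377 − 1)×1000 = -56.623 per mil
f_A = (δ_mix − δ_B)/(δ_A − δ_B) = (-40.39 − (-56.623))/(-14.787 − (-56.623))
f_A = 16.233 / 41.836 = 0.3880

0.388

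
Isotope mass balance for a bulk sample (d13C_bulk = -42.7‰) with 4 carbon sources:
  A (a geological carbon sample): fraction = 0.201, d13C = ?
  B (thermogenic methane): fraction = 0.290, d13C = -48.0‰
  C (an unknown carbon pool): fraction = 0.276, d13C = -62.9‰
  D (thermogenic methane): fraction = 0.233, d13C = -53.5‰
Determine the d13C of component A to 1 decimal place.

5.2‰

Isotope mass balance: δ_bulk = Σ fᵢ·δᵢ.
-42.7 = 0.201×δ_A + 0.290×(-48.0) + 0.276×(-62.9) + 0.233×(-53.5)
0.201·δ_A = -42.7 − (-43.746) = 1.046
δ_A = 1.046 / 0.201 = 5.20‰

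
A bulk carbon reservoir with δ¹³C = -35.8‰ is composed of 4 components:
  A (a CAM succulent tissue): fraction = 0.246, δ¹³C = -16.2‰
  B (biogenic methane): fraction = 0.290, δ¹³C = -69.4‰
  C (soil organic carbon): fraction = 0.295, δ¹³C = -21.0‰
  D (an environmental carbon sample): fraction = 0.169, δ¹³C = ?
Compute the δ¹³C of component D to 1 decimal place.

Isotope mass balance: δ_bulk = Σ fᵢ·δᵢ.
-35.8 = 0.246×(-16.2) + 0.290×(-69.4) + 0.295×(-21.0) + 0.169×δ_D
0.169·δ_D = -35.8 − (-30.306) = -5.494
δ_D = -5.494 / 0.169 = -32.51‰

-32.5‰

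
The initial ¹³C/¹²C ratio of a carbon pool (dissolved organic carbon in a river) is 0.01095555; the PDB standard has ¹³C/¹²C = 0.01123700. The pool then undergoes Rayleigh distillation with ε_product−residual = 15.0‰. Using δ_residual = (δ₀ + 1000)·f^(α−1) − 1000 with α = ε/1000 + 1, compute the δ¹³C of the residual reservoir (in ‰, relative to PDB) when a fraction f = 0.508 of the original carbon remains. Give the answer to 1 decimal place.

δ₀ = (0.01095555/0.01123700 − 1)×1000 = (0.974953 − 1)×1000 = -25.047‰
α − 1 = ε/1000 = 0.0150
f^(α−1) = 0.508^(0.0150) = 0.989892
δ_res = (-25.047 + 1000) × 0.989892 − 1000 = 965.099 − 1000 = -34.90‰

-34.9‰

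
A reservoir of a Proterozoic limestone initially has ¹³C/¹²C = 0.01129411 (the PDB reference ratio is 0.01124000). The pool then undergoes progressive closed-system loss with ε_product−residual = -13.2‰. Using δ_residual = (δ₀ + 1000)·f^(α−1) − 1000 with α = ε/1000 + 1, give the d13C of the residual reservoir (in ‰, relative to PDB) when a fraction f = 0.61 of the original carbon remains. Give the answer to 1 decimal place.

11.4‰

δ₀ = (0.01129411/0.01124000 − 1)×1000 = (1.004814 − 1)×1000 = 4.814‰
α − 1 = ε/1000 = -0.0132
f^(α−1) = 0.61^(-0.0132) = 1.006546
δ_res = (4.814 + 1000) × 1.006546 − 1000 = 1011.392 − 1000 = 11.39‰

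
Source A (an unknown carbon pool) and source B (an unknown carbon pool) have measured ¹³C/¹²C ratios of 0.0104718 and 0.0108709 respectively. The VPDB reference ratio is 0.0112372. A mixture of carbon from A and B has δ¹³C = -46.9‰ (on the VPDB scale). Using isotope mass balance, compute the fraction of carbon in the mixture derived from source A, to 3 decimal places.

δ_A = (0.0104718/0.0112372 − 1)×1000 = (0.931887 − 1)×1000 = -68.113‰
δ_B = (0.0108709/0.0112372 − 1)×1000 = (0.967403 − 1)×1000 = -32.597‰
f_A = (δ_mix − δ_B)/(δ_A − δ_B) = (-46.9 − (-32.597))/(-68.113 − (-32.597))
f_A = -14.303 / -35.516 = 0.4027

0.403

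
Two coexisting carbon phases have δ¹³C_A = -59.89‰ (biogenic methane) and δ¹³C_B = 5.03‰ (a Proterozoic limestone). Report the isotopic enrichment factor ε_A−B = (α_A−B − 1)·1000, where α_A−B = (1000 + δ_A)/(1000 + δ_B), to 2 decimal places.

-64.60‰

α_A−B = (1000 + -59.89) / (1000 + 5.03) = 940.11 / 1005.03 = 0.935405
ε_A−B = (0.935405 − 1) × 1000 = -64.595‰
(The approximation ε ≈ δ_A − δ_B would give -64.92‰.)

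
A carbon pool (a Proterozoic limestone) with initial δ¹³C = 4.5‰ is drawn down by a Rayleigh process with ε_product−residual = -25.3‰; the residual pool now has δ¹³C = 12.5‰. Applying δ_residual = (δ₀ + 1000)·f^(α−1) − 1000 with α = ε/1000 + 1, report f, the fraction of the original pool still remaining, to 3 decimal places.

0.731

α − 1 = ε/1000 = -0.0253
(δ_res + 1000)/(δ₀ + 1000) = (12.5 + 1000)/(4.5 + 1000) = 1012.5/1004.5 = 1.007964
f = 1.007964^(1/-0.0253) = exp(ln(1.007964)/-0.0253) = exp(0.00793/-0.0253)
f = exp(-0.3135) = 0.7309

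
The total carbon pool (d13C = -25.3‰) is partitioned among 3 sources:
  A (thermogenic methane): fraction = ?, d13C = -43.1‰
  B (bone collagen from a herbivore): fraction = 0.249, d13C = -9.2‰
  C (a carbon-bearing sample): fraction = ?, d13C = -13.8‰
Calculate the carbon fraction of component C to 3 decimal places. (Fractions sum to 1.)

0.319

Let f_C and f_A be the unknown fractions; fractions sum to 1 so f_C + f_A = 0.751.
Mass balance: Σ fᵢ·δᵢ = δ_bulk ⇒ f_C·(-13.8) + f_A·(-43.1) = -25.3 − (-2.291) = -23.009
Substitute f_A = 0.751 − f_C:
f_C·(-13.8 − -43.1) = -23.009 − 0.751×(-43.1) = 9.359
f_C = 9.359 / 29.3 = 0.3194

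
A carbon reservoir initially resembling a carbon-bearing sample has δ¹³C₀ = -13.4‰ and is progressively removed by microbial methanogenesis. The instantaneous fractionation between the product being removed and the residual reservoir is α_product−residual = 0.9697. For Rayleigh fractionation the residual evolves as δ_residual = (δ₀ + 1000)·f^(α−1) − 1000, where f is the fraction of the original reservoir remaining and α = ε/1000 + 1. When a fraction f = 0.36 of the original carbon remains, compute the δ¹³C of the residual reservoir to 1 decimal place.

Rayleigh residual: δ_res = (δ₀ + 1000)·f^(α−1) − 1000
α − 1 = -0.03030
f^(α−1) = 0.36^(-0.03030) = 1.031440
δ_res = (-13.4 + 1000) × 1.031440 − 1000 = 1017.619 − 1000 = 17.62‰

17.6‰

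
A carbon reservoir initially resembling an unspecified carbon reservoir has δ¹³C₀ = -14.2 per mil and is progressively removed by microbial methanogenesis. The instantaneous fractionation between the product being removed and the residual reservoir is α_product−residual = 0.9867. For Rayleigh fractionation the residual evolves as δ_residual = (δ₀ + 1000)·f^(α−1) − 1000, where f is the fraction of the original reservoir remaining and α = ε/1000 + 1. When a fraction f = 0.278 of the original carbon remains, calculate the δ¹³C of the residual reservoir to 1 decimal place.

Rayleigh residual: δ_res = (δ₀ + 1000)·f^(α−1) − 1000
α − 1 = -0.01330
f^(α−1) = 0.278^(-0.01330) = 1.017172
δ_res = (-14.2 + 1000) × 1.017172 − 1000 = 1002.728 − 1000 = 2.73 per mil

2.7 per mil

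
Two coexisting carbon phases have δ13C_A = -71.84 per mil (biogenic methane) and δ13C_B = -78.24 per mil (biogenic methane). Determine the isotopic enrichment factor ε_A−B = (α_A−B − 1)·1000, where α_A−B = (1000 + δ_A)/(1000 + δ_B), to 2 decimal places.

6.94 per mil

α_A−B = (1000 + -71.84) / (1000 + -78.24) = 928.16 / 921.76 = 1.006943
ε_A−B = (1.006943 − 1) × 1000 = 6.943 per mil
(The approximation ε ≈ δ_A − δ_B would give 6.40 per mil.)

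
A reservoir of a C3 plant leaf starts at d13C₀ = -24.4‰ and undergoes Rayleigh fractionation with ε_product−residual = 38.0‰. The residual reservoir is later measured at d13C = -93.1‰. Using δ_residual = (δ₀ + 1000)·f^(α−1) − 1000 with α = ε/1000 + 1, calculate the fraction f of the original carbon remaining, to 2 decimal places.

α − 1 = ε/1000 = 0.0380
(δ_res + 1000)/(δ₀ + 1000) = (-93.1 + 1000)/(-24.4 + 1000) = 906.9/975.6 = 0.929582
f = 0.929582^(1/0.0380) = exp(ln(0.929582)/0.0380) = exp(-0.07302/0.0380)
f = exp(-1.9216) = 0.1464

0.15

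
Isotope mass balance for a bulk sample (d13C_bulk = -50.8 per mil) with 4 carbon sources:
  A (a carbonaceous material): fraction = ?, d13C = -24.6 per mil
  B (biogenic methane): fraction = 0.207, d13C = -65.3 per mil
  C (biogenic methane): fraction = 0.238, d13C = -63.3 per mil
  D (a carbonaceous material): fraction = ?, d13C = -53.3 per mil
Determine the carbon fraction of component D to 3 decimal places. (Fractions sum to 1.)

0.298

Let f_D and f_A be the unknown fractions; fractions sum to 1 so f_D + f_A = 0.555.
Mass balance: Σ fᵢ·δᵢ = δ_bulk ⇒ f_D·(-53.3) + f_A·(-24.6) = -50.8 − (-28.582) = -22.218
Substitute f_A = 0.555 − f_D:
f_D·(-53.3 − -24.6) = -22.218 − 0.555×(-24.6) = -8.564
f_D = -8.564 / -28.7 = 0.2984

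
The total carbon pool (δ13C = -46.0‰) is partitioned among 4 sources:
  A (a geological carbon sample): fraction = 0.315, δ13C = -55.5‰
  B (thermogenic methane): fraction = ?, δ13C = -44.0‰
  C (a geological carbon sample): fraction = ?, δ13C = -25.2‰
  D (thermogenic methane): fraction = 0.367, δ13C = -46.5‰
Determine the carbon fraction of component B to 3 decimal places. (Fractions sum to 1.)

Let f_B and f_C be the unknown fractions; fractions sum to 1 so f_B + f_C = 0.318.
Mass balance: Σ fᵢ·δᵢ = δ_bulk ⇒ f_B·(-44.0) + f_C·(-25.2) = -46.0 − (-34.548) = -11.452
Substitute f_C = 0.318 − f_B:
f_B·(-44.0 − -25.2) = -11.452 − 0.318×(-25.2) = -3.438
f_B = -3.438 / -18.8 = 0.1829

0.183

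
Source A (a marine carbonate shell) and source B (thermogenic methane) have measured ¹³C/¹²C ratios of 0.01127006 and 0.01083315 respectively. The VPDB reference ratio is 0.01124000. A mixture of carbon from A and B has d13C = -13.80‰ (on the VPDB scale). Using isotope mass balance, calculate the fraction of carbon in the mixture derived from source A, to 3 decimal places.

δ_A = (0.01127006/0.01124000 − 1)×1000 = (1.002674 − 1)×1000 = 2.674‰
δ_B = (0.01083315/0.01124000 − 1)×1000 = (0.963803 − 1)×1000 = -36.197‰
f_A = (δ_mix − δ_B)/(δ_A − δ_B) = (-13.80 − (-36.197))/(2.674 − (-36.197))
f_A = 22.397 / 38.871 = 0.5762

0.576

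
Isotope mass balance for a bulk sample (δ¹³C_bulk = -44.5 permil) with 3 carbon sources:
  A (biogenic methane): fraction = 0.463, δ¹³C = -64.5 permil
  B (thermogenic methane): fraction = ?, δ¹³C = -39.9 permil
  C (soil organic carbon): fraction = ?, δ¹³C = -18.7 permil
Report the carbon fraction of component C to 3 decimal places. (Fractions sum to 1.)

0.320

Let f_C and f_B be the unknown fractions; fractions sum to 1 so f_C + f_B = 0.537.
Mass balance: Σ fᵢ·δᵢ = δ_bulk ⇒ f_C·(-18.7) + f_B·(-39.9) = -44.5 − (-29.864) = -14.636
Substitute f_B = 0.537 − f_C:
f_C·(-18.7 − -39.9) = -14.636 − 0.537×(-39.9) = 6.790
f_C = 6.790 / 21.2 = 0.3203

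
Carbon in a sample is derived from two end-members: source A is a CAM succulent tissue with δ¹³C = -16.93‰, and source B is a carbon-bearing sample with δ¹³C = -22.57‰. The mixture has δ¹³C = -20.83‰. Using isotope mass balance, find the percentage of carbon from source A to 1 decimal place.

30.9%

δ_mix = f_A·δ_A + (1 − f_A)·δ_B  ⇒  f_A = (δ_mix − δ_B)/(δ_A − δ_B)
f_A = (-20.83 − (-22.57)) / (-16.93 − (-22.57))
f_A = 1.74 / 5.64 = 0.3085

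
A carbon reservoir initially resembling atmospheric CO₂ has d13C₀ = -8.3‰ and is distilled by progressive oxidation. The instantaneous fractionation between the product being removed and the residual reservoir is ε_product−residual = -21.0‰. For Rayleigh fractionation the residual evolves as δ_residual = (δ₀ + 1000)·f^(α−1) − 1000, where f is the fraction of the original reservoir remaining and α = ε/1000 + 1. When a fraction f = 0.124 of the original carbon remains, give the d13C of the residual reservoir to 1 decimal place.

Rayleigh residual: δ_res = (δ₀ + 1000)·f^(α−1) − 1000
α = ε/1000 + 1 = 0.97900, so α − 1 = -0.02100
f^(α−1) = 0.124^(-0.02100) = 1.044812
δ_res = (-8.3 + 1000) × 1.044812 − 1000 = 1036.140 − 1000 = 36.14‰

36.1‰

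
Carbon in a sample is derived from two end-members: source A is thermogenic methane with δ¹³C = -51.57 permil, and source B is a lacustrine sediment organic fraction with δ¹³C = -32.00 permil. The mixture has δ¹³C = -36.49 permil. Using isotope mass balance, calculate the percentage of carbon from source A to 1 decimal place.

δ_mix = f_A·δ_A + (1 − f_A)·δ_B  ⇒  f_A = (δ_mix − δ_B)/(δ_A − δ_B)
f_A = (-36.49 − (-32.00)) / (-51.57 − (-32.00))
f_A = -4.49 / -19.57 = 0.2294

22.9%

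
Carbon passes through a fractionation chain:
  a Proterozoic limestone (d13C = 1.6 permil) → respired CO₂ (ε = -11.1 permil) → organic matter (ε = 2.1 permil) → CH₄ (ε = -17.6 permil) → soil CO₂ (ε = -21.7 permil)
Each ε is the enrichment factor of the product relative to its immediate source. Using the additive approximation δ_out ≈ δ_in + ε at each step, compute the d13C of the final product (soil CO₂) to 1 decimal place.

step 1: δ ≈ 1.6 + (-11.1) = -9.5 permil
step 2: δ ≈ -9.5 + (2.1) = -7.4 permil
step 3: δ ≈ -7.4 + (-17.6) = -25.0 permil
step 4: δ ≈ -25.0 + (-21.7) = -46.7 permil

-46.7 permil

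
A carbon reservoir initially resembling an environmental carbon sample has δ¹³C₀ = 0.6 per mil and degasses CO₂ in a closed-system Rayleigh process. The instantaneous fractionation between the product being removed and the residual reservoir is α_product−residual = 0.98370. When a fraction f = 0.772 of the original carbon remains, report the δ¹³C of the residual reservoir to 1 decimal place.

Rayleigh residual: δ_res = (δ₀ + 1000)·f^(α−1) − 1000
α − 1 = -0.01630
f^(α−1) = 0.772^(-0.01630) = 1.004227
δ_res = (0.6 + 1000) × 1.004227 − 1000 = 1004.829 − 1000 = 4.83 per mil

4.8 per mil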